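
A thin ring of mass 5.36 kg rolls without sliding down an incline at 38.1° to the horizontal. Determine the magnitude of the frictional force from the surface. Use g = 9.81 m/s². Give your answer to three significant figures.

f ≈ 16.2 N

With I = MR², the ratio k = I/(MR²) is 1.
Newton's second law down the slope: Mg sinθ − f = Ma. The torque equation fR = Iα (with α = a/R) gives f = kMa.
Combining, a = g sinθ/(1+k) and f = kMa = kMg sinθ/(1+k).
f = 1 × 5.36 × 9.81 × sin38.1° / 2 ≈ 16.2 N.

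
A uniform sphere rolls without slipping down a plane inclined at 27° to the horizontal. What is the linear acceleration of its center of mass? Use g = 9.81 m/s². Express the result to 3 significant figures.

The moment of inertia is (2/5)MR², giving k ≡ I/(MR²) = 0.4.
Newton's second law down the slope: Mg sinθ − f = Ma. The torque equation fR = Iα (with α = a/R) gives f = kMa.
Eliminating f: Mg sinθ = (1+k)Ma, so a = g sinθ/(1+k) = 9.81 × sin27° / 1.4 ≈ 3.18 m/s².

a ≈ 3.18 m/s²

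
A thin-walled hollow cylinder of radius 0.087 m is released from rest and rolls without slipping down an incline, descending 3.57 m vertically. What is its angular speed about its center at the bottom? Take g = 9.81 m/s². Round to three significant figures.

ω ≈ 68.0 rad/s

Here I = MR², so the shape factor k = I/(MR²) = 1.
Rolling without slipping gives ω = v/R, so the total kinetic energy is ½Mv² + ½Iω² = ½(1+k)Mv² = Mv².
Energy conservation Mgh = ½(1+k)Mv² gives v = √(2gh/(1+k)) = √(2 × 9.81 × 3.57 / 2) = 5.918 m/s.
Then ω = v/R = 5.918 / 0.087 ≈ 68.0 rad/s.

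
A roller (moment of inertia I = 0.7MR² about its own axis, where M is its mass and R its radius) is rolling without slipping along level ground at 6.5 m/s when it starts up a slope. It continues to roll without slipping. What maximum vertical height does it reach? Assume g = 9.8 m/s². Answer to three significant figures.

Here I = 0.7MR², so the shape factor k = I/(MR²) = 0.7.
Pure rolling means v = ωR; then KE = ½Mv² + ½I(v/R)² = ½(1+k)Mv² = (17/20)Mv².
All of this converts to potential energy at the highest point: (17/20)Mv₀² = Mgh.
Thus h = (1+k)v₀²/(2g) = 1.7 × 6.5² / (2 × 9.8) ≈ 3.66 m.

h ≈ 3.66 m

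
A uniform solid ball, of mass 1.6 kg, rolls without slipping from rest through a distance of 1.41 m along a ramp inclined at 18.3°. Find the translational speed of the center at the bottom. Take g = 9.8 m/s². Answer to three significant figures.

Here I = (2/5)MR², so the shape factor k = I/(MR²) = 0.4.
Rolling without slipping gives ω = v/R, so the total kinetic energy is ½Mv² + ½Iω² = ½(1+k)Mv² = (7/10)Mv².
The vertical drop is h = L sinθ = 1.41 × sin18.3° = 0.4427 m.
Energy conservation: Mgh = (7/10)Mv², so v = √(2gh/(1+k)) = √(2 × 9.8 × 0.4427 / 1.4) ≈ 2.49 m/s.

v ≈ 2.49 m/s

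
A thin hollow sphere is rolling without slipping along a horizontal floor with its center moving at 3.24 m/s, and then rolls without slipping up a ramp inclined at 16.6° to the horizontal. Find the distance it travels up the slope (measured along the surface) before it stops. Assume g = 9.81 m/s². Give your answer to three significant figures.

With I = (2/3)MR², the ratio k = I/(MR²) is 2/3.
Rolling without slipping gives ω = v/R, so the total kinetic energy is ½Mv² + ½Iω² = ½(1+k)Mv² = (5/6)Mv².
Setting this equal to Mgh gives the vertical rise h = (1+k)v₀²/(2g) = 1.667×3.24²/(2×9.81) = 0.8917 m.
Along the incline, d = h/sinθ = 0.8917/sin16.6° ≈ 3.12 m.

d ≈ 3.12 m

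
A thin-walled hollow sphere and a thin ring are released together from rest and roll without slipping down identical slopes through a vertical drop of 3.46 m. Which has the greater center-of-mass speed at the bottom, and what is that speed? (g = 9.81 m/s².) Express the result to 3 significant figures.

For rolling without slipping, Mgh = ½(1+k)Mv² where k = I/(MR²), so v = √(2gh/(1+k)).
Thin-walled hollow sphere: k = 2/3, giving v = √(2×9.81×3.46/1.667) = 6.382 m/s.
Thin ring: k = 1, giving v = √(2×9.81×3.46/2) = 5.826 m/s.
The smaller k wins: the thin-walled hollow sphere, at ≈ 6.38 m/s.

the thin-walled hollow sphere, at v ≈ 6.38 m/s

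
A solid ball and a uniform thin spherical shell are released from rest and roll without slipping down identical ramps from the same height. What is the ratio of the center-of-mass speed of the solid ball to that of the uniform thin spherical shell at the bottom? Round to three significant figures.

Each satisfies Mgh = ½(1+k)Mv² with k = I/(MR²), so v ∝ 1/√(1+k).
For the solid ball k = 0.4; for the uniform thin spherical shell k = 2/3.
v₁/v₂ = √((1+k₂)/(1+k₁)) = √(1.667/1.4) ≈ 1.09.

v_ratio ≈ 1.09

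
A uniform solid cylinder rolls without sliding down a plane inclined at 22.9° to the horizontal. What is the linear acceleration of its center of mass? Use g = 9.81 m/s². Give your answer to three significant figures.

a ≈ 2.54 m/s²

For this body I = (1/2)MR², i.e. k = I/(MR²) = 0.5.
Along the incline Mg sinθ − f = Ma, and torque about the center fR = Iα = kMR²(a/R) gives f = kMa.
Eliminating f: Mg sinθ = (1+k)Ma, so a = g sinθ/(1+k) = 9.81 × sin22.9° / 1.5 ≈ 2.54 m/s².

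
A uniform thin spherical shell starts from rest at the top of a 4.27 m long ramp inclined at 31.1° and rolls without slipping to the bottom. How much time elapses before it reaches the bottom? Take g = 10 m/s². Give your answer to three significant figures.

t ≈ 1.66 s

The moment of inertia is (2/3)MR², giving k ≡ I/(MR²) = 2/3.
Translational: Mg sinθ − f = Ma. Rotational about the CM: fR = Iα = kMRa, so f = kMa.
Hence a = g sinθ/(1+k) = 10×sin31.1°/1.667 = 3.099 m/s².
Starting from rest, L = ½at², so t = √(2L/a) = √(2×4.27/3.099) ≈ 1.66 s.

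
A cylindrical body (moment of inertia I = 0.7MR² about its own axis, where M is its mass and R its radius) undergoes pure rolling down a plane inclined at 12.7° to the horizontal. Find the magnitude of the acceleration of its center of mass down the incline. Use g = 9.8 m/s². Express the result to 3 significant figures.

With I = 0.7MR², the ratio k = I/(MR²) is 0.7.
Along the incline Mg sinθ − f = Ma, and torque about the center fR = Iα = kMR²(a/R) gives f = kMa.
Eliminating f: Mg sinθ = (1+k)Ma, so a = g sinθ/(1+k) = 9.8 × sin12.7° / 1.7 ≈ 1.27 m/s².

a ≈ 1.27 m/s²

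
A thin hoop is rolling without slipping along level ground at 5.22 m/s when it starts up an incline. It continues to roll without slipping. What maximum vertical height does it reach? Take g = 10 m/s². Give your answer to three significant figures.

h ≈ 2.72 m

The moment of inertia is MR², giving k ≡ I/(MR²) = 1.
Since it rolls without slipping, ω = v/R and KE = ½Mv² + ½Iω² = ½(1+k)Mv² = Mv².
At the top the kinetic energy is zero, so Mv₀² = Mgh.
Thus h = (1+k)v₀²/(2g) = 2 × 5.22² / (2 × 10) ≈ 2.72 m.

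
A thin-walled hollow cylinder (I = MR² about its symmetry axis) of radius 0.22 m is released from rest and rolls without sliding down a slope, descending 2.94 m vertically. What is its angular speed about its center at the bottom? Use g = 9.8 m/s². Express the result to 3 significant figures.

ω ≈ 24.4 rad/s

The moment of inertia is MR², giving k ≡ I/(MR²) = 1.
The rolling condition ω = v/R makes the rotational term ½I(v/R)² = ½kMv², so KE_total = ½(1+k)Mv² = Mv².
Energy conservation Mgh = ½(1+k)Mv² gives v = √(2gh/(1+k)) = √(2 × 9.8 × 2.94 / 2) = 5.368 m/s.
Then ω = v/R = 5.368 / 0.22 ≈ 24.4 rad/s.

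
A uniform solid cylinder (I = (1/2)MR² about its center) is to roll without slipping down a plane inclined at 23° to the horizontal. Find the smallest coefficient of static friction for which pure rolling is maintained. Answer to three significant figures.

With I = (1/2)MR², the ratio k = I/(MR²) is 0.5.
Newton's second law down the slope: Mg sinθ − f = Ma. The torque equation fR = Iα (with α = a/R) gives f = kMa.
These give a = g sinθ/(1+k) and the required friction f = kMg sinθ/(1+k).
With N = Mg cosθ, the no-slip condition f ≤ μN gives μ_min = f/N = k tanθ/(1+k).
μ_min = 0.5 × tan23° / 1.5 ≈ 0.141.

μ_min ≈ 0.141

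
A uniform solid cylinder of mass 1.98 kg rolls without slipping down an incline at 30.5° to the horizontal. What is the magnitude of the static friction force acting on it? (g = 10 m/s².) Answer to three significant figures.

The moment of inertia is (1/2)MR², giving k ≡ I/(MR²) = 0.5.
Newton's second law down the slope: Mg sinθ − f = Ma. The torque equation fR = Iα (with α = a/R) gives f = kMa.
Combining, a = g sinθ/(1+k) and f = kMa = kMg sinθ/(1+k).
f = 0.5 × 1.98 × 10 × sin30.5° / 1.5 ≈ 3.35 N.

f ≈ 3.35 N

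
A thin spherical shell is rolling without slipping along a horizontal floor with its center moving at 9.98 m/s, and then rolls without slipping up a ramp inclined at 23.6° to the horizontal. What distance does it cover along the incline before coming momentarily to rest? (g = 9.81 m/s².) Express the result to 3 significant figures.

The moment of inertia is (2/3)MR², giving k ≡ I/(MR²) = 2/3.
Pure rolling means v = ωR; then KE = ½Mv² + ½I(v/R)² = ½(1+k)Mv² = (5/6)Mv².
Setting this equal to Mgh gives the vertical rise h = (1+k)v₀²/(2g) = 1.667×9.98²/(2×9.81) = 8.461 m.
Along the incline, d = h/sinθ = 8.461/sin23.6° ≈ 21.1 m.

d ≈ 21.1 m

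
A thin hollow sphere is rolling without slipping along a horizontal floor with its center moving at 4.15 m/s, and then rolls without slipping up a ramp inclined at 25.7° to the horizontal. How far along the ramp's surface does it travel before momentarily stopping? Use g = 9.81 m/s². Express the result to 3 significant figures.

The moment of inertia is (2/3)MR², giving k ≡ I/(MR²) = 2/3.
The rolling condition ω = v/R makes the rotational term ½I(v/R)² = ½kMv², so KE_total = ½(1+k)Mv² = (5/6)Mv².
Setting this equal to Mgh gives the vertical rise h = (1+k)v₀²/(2g) = 1.667×4.15²/(2×9.81) = 1.463 m.
The distance along the slope is d = h/sinθ = 1.463/sin25.7° ≈ 3.37 m.

d ≈ 3.37 m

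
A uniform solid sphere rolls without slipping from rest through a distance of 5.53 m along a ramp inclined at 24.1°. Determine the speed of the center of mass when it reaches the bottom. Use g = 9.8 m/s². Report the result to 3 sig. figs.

The moment of inertia is (2/5)MR², giving k ≡ I/(MR²) = 0.4.
Rolling without slipping gives ω = v/R, so the total kinetic energy is ½Mv² + ½Iω² = ½(1+k)Mv² = (7/10)Mv².
The vertical drop is h = L sinθ = 5.53 × sin24.1° = 2.258 m.
Setting Mgh = (7/10)Mv² gives v = √(2gh/(1+k)) = √(2·9.8·2.258/1.4) ≈ 5.62 m/s.

v ≈ 5.62 m/s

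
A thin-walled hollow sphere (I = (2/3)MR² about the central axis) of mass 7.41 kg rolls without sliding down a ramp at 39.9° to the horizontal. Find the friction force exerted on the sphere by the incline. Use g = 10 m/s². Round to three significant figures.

With I = (2/3)MR², the ratio k = I/(MR²) is 2/3.
Newton's second law down the slope: Mg sinθ − f = Ma. The torque equation fR = Iα (with α = a/R) gives f = kMa.
Combining, a = g sinθ/(1+k) and f = kMa = kMg sinθ/(1+k).
f = (2/3) × 7.41 × 10 × sin39.9° / 1.667 ≈ 19.0 N.

f ≈ 19.0 N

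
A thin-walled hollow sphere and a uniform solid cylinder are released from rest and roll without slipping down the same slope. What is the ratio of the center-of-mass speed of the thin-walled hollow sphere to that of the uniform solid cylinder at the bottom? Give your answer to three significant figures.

v_ratio ≈ 0.949

Each satisfies Mgh = ½(1+k)Mv² with k = I/(MR²), so v ∝ 1/√(1+k).
For the thin-walled hollow sphere k = 2/3; for the uniform solid cylinder k = 0.5.
v₁/v₂ = √((1+k₂)/(1+k₁)) = √(1.5/1.667) ≈ 0.949.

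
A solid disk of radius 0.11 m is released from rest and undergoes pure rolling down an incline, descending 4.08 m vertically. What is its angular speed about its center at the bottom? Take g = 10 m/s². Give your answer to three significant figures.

With I = (1/2)MR², the ratio k = I/(MR²) is 0.5.
Pure rolling means v = ωR; then KE = ½Mv² + ½I(v/R)² = ½(1+k)Mv² = (3/4)Mv².
Energy conservation Mgh = ½(1+k)Mv² gives v = √(2gh/(1+k)) = √(2 × 10 × 4.08 / 1.5) = 7.376 m/s.
The angular speed follows from ω = v/R = 7.376/0.11 ≈ 67.1 rad/s.

ω ≈ 67.1 rad/s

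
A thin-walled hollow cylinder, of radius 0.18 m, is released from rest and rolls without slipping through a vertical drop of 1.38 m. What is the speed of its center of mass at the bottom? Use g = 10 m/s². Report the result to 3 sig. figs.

v ≈ 3.71 m/s

For this body I = MR², i.e. k = I/(MR²) = 1.
Pure rolling means v = ωR; then KE = ½Mv² + ½I(v/R)² = ½(1+k)Mv² = Mv².
Setting Mgh = Mv² gives v = √(2gh/(1+k)) = √(2·10·1.38/2) ≈ 3.71 m/s.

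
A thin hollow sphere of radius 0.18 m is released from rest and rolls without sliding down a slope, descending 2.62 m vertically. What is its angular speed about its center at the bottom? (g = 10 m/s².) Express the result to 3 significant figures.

ω ≈ 31.2 rad/s

Here I = (2/3)MR², so the shape factor k = I/(MR²) = 2/3.
The rolling condition ω = v/R makes the rotational term ½I(v/R)² = ½kMv², so KE_total = ½(1+k)Mv² = (5/6)Mv².
Energy conservation Mgh = ½(1+k)Mv² gives v = √(2gh/(1+k)) = √(2 × 10 × 2.62 / 1.667) = 5.607 m/s.
The angular speed follows from ω = v/R = 5.607/0.18 ≈ 31.2 rad/s.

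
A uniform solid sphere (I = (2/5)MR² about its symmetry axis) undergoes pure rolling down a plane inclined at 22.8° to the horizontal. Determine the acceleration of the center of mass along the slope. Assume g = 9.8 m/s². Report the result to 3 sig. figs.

a ≈ 2.71 m/s²

The moment of inertia is (2/5)MR², giving k ≡ I/(MR²) = 0.4.
Newton's second law down the slope: Mg sinθ − f = Ma. The torque equation fR = Iα (with α = a/R) gives f = kMa.
Eliminating f: Mg sinθ = (1+k)Ma, so a = g sinθ/(1+k) = 9.8 × sin22.8° / 1.4 ≈ 2.71 m/s².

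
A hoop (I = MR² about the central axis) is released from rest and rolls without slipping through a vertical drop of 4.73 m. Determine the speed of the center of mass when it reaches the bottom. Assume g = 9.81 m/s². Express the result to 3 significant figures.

With I = MR², the ratio k = I/(MR²) is 1.
Rolling without slipping gives ω = v/R, so the total kinetic energy is ½Mv² + ½Iω² = ½(1+k)Mv² = Mv².
Setting Mgh = Mv² gives v = √(2gh/(1+k)) = √(2·9.81·4.73/2) ≈ 6.81 m/s.

v ≈ 6.81 m/s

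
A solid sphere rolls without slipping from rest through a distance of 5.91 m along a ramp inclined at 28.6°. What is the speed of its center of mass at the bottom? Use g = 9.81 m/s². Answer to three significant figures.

v ≈ 6.30 m/s

With I = (2/5)MR², the ratio k = I/(MR²) is 0.4.
The rolling condition ω = v/R makes the rotational term ½I(v/R)² = ½kMv², so KE_total = ½(1+k)Mv² = (7/10)Mv².
The vertical drop is h = L sinθ = 5.91 × sin28.6° = 2.829 m.
Setting Mgh = (7/10)Mv² gives v = √(2gh/(1+k)) = √(2·9.81·2.829/1.4) ≈ 6.30 m/s.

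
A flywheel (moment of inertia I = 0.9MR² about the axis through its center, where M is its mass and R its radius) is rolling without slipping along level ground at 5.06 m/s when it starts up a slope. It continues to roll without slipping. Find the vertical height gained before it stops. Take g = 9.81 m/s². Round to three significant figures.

Here I = 0.9MR², so the shape factor k = I/(MR²) = 0.9.
The rolling condition ω = v/R makes the rotational term ½I(v/R)² = ½kMv², so KE_total = ½(1+k)Mv² = (19/20)Mv².
All of this converts to potential energy at the highest point: (19/20)Mv₀² = Mgh.
Thus h = (1+k)v₀²/(2g) = 1.9 × 5.06² / (2 × 9.81) ≈ 2.48 m.

h ≈ 2.48 m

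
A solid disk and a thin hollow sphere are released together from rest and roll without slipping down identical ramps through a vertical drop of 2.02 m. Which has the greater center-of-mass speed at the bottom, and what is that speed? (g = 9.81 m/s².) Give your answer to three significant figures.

the solid disk, at v ≈ 5.14 m/s

For rolling without slipping, Mgh = ½(1+k)Mv² where k = I/(MR²), so v = √(2gh/(1+k)).
Solid disk: k = 0.5, giving v = √(2×9.81×2.02/1.5) = 5.14 m/s.
Thin hollow sphere: k = 2/3, giving v = √(2×9.81×2.02/1.667) = 4.876 m/s.
The smaller k wins: the solid disk, at ≈ 5.14 m/s.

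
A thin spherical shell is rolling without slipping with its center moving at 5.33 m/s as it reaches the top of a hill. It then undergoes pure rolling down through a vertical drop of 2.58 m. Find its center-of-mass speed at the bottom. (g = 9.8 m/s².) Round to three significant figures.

With I = (2/3)MR², the ratio k = I/(MR²) is 2/3.
Pure rolling means v = ωR; then KE = ½Mv² + ½I(v/R)² = ½(1+k)Mv² = (5/6)Mv².
Conserving energy between top and bottom: (5/6)Mv² = (5/6)Mv₀² + Mgh, hence v² = v₀² + 2gh/(1+k).
v = √(5.33² + 2×9.8×2.58/1.667) = √58.75 ≈ 7.66 m/s.

v ≈ 7.66 m/s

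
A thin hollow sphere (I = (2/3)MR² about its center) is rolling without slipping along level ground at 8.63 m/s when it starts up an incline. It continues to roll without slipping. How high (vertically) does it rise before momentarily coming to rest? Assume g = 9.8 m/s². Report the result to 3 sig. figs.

For this body I = (2/3)MR², i.e. k = I/(MR²) = 2/3.
Since it rolls without slipping, ω = v/R and KE = ½Mv² + ½Iω² = ½(1+k)Mv² = (5/6)Mv².
At the top the kinetic energy is zero, so (5/6)Mv₀² = Mgh.
Thus h = (1+k)v₀²/(2g) = 1.667 × 8.63² / (2 × 9.8) ≈ 6.33 m.

h ≈ 6.33 m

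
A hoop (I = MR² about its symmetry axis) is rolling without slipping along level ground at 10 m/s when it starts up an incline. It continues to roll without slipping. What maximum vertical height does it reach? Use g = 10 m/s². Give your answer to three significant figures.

h ≈ 10.0 m

For this body I = MR², i.e. k = I/(MR²) = 1.
Pure rolling means v = ωR; then KE = ½Mv² + ½I(v/R)² = ½(1+k)Mv² = Mv².
At the top the kinetic energy is zero, so Mv₀² = Mgh.
Thus h = (1+k)v₀²/(2g) = 2 × 10² / (2 × 10) ≈ 10.0 m.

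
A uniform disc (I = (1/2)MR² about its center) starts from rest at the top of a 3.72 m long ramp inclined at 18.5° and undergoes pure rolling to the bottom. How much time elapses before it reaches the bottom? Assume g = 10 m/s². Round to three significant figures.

For this body I = (1/2)MR², i.e. k = I/(MR²) = 0.5.
Along the incline Mg sinθ − f = Ma, and torque about the center fR = Iα = kMR²(a/R) gives f = kMa.
Hence a = g sinθ/(1+k) = 10×sin18.5°/1.5 = 2.115 m/s².
With constant a from rest, t = √(2L/a) = √(2·3.72/2.115) ≈ 1.88 s.

t ≈ 1.88 s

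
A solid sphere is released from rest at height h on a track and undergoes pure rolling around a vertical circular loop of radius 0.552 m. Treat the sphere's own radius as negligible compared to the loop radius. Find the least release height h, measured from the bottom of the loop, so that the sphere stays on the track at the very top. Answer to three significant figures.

h_min ≈ 1.49 m

With I = (2/5)MR², the ratio k = I/(MR²) is 0.4.
At the top, contact is just lost when gravity alone supplies the centripetal force: Mg = Mv_top²/r, i.e. v_top² = gr.
With ω = v/R, the kinetic energy at speed v is ½(1+k)Mv² = (7/10)Mv².
Energy conservation from release (height h) to the top (height 2r): Mgh = Mg(2r) + (7/10)M·gr.
Thus h_min = 2r + (1+k)r/2 = r(2 + 1.4/2) = 0.552 × 2.7 ≈ 1.49 m.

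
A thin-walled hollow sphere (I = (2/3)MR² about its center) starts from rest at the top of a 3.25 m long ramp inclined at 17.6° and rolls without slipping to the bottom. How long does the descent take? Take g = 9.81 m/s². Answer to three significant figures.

t ≈ 1.91 s

With I = (2/3)MR², the ratio k = I/(MR²) is 2/3.
Along the incline Mg sinθ − f = Ma, and torque about the center fR = Iα = kMR²(a/R) gives f = kMa.
Hence a = g sinθ/(1+k) = 9.81×sin17.6°/1.667 = 1.78 m/s².
With constant a from rest, t = √(2L/a) = √(2·3.25/1.78) ≈ 1.91 s.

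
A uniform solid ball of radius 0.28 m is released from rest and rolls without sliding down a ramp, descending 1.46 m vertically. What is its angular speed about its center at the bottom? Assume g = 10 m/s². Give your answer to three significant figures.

ω ≈ 16.3 rad/s

For this body I = (2/5)MR², i.e. k = I/(MR²) = 0.4.
Rolling without slipping gives ω = v/R, so the total kinetic energy is ½Mv² + ½Iω² = ½(1+k)Mv² = (7/10)Mv².
Energy conservation Mgh = ½(1+k)Mv² gives v = √(2gh/(1+k)) = √(2 × 10 × 1.46 / 1.4) = 4.567 m/s.
Then ω = v/R = 4.567 / 0.28 ≈ 16.3 rad/s.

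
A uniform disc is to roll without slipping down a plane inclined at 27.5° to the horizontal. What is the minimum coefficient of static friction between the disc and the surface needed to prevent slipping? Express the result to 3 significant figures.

Here I = (1/2)MR², so the shape factor k = I/(MR²) = 0.5.
Newton's second law down the slope: Mg sinθ − f = Ma. The torque equation fR = Iα (with α = a/R) gives f = kMa.
These give a = g sinθ/(1+k) and the required friction f = kMg sinθ/(1+k).
The normal force is N = Mg cosθ, so μ_min = f/N = k tanθ/(1+k).
μ_min = 0.5 × tan27.5° / 1.5 ≈ 0.174.

μ_min ≈ 0.174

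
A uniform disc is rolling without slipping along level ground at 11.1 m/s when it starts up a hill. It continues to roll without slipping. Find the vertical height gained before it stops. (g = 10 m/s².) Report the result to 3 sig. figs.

h ≈ 9.24 m

Here I = (1/2)MR², so the shape factor k = I/(MR²) = 0.5.
Since it rolls without slipping, ω = v/R and KE = ½Mv² + ½Iω² = ½(1+k)Mv² = (3/4)Mv².
All of this converts to potential energy at the highest point: (3/4)Mv₀² = Mgh.
Thus h = (1+k)v₀²/(2g) = 1.5 × 11.1² / (2 × 10) ≈ 9.24 m.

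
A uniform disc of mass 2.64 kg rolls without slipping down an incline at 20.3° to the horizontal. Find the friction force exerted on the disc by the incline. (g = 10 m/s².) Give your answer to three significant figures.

Here I = (1/2)MR², so the shape factor k = I/(MR²) = 0.5.
Translational: Mg sinθ − f = Ma. Rotational about the CM: fR = Iα = kMRa, so f = kMa.
Combining, a = g sinθ/(1+k) and f = kMa = kMg sinθ/(1+k).
f = 0.5 × 2.64 × 10 × sin20.3° / 1.5 ≈ 3.05 N.

f ≈ 3.05 N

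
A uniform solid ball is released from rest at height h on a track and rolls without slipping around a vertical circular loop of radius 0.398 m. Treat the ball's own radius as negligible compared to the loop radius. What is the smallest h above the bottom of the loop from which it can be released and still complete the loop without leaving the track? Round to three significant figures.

h_min ≈ 1.07 m

The moment of inertia is (2/5)MR², giving k ≡ I/(MR²) = 0.4.
At the top of the loop, the minimum-contact condition is Mg = Mv_top²/r, so v_top² = gr.
With ω = v/R, the kinetic energy at speed v is ½(1+k)Mv² = (7/10)Mv².
Energy conservation from release (height h) to the top (height 2r): Mgh = Mg(2r) + (7/10)M·gr.
Thus h_min = 2r + (1+k)r/2 = r(2 + 1.4/2) = 0.398 × 2.7 ≈ 1.07 m.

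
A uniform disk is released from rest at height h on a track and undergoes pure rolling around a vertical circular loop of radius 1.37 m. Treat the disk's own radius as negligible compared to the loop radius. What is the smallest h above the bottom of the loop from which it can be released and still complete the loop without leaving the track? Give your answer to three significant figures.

h_min ≈ 3.77 m

For this body I = (1/2)MR², i.e. k = I/(MR²) = 0.5.
At the top of the loop, the minimum-contact condition is Mg = Mv_top²/r, so v_top² = gr.
With ω = v/R, the kinetic energy at speed v is ½(1+k)Mv² = (3/4)Mv².
Energy conservation from release (height h) to the top (height 2r): Mgh = Mg(2r) + (3/4)M·gr.
Thus h_min = 2r + (1+k)r/2 = r(2 + 1.5/2) = 1.37 × 2.75 ≈ 3.77 m.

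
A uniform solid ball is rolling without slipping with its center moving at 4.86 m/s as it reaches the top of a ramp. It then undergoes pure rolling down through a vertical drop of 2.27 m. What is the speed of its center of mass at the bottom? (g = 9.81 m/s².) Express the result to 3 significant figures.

Here I = (2/5)MR², so the shape factor k = I/(MR²) = 0.4.
Pure rolling means v = ωR; then KE = ½Mv² + ½I(v/R)² = ½(1+k)Mv² = (7/10)Mv².
Energy conservation: (7/10)Mv₀² + Mgh = (7/10)Mv², so v² = v₀² + 2gh/(1+k).
v = √(4.86² + 2×9.81×2.27/1.4) = √55.43 ≈ 7.45 m/s.

v ≈ 7.45 m/s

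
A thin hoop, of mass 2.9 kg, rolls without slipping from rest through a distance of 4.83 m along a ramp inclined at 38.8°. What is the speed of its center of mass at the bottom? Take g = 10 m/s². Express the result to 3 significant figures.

v ≈ 5.50 m/s

Here I = MR², so the shape factor k = I/(MR²) = 1.
Pure rolling means v = ωR; then KE = ½Mv² + ½I(v/R)² = ½(1+k)Mv² = Mv².
The vertical drop is h = L sinθ = 4.83 × sin38.8° = 3.026 m.
Setting Mgh = Mv² gives v = √(2gh/(1+k)) = √(2·10·3.026/2) ≈ 5.50 m/s.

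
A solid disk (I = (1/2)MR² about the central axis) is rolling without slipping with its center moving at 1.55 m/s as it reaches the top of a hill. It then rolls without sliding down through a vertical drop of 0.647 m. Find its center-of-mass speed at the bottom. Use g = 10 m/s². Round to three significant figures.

v ≈ 3.32 m/s

For this body I = (1/2)MR², i.e. k = I/(MR²) = 0.5.
Rolling without slipping gives ω = v/R, so the total kinetic energy is ½Mv² + ½Iω² = ½(1+k)Mv² = (3/4)Mv².
Conserving energy between top and bottom: (3/4)Mv² = (3/4)Mv₀² + Mgh, hence v² = v₀² + 2gh/(1+k).
v = √(1.55² + 2×10×0.647/1.5) = √11.03 ≈ 3.32 m/s.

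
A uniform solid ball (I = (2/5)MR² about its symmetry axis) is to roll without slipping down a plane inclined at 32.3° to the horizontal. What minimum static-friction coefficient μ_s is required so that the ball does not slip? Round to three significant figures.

μ_min ≈ 0.181

For this body I = (2/5)MR², i.e. k = I/(MR²) = 0.4.
Translational: Mg sinθ − f = Ma. Rotational about the CM: fR = Iα = kMRa, so f = kMa.
These give a = g sinθ/(1+k) and the required friction f = kMg sinθ/(1+k).
The normal force is N = Mg cosθ, so μ_min = f/N = k tanθ/(1+k).
μ_min = 0.4 × tan32.3° / 1.4 ≈ 0.181.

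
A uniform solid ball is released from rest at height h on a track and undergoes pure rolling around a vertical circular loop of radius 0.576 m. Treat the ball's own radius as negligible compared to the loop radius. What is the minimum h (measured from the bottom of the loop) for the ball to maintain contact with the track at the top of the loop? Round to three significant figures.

h_min ≈ 1.56 m

With I = (2/5)MR², the ratio k = I/(MR²) is 0.4.
At the top of the loop, the minimum-contact condition is Mg = Mv_top²/r, so v_top² = gr.
With ω = v/R, the kinetic energy at speed v is ½(1+k)Mv² = (7/10)Mv².
Energy conservation from release (height h) to the top (height 2r): Mgh = Mg(2r) + (7/10)M·gr.
Thus h_min = 2r + (1+k)r/2 = r(2 + 1.4/2) = 0.576 × 2.7 ≈ 1.56 m.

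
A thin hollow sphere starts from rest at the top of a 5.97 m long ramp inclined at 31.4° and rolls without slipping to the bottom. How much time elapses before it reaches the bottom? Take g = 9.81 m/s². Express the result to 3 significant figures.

t ≈ 1.97 s

With I = (2/3)MR², the ratio k = I/(MR²) is 2/3.
Translational: Mg sinθ − f = Ma. Rotational about the CM: fR = Iα = kMRa, so f = kMa.
Hence a = g sinθ/(1+k) = 9.81×sin31.4°/1.667 = 3.067 m/s².
Starting from rest, L = ½at², so t = √(2L/a) = √(2×5.97/3.067) ≈ 1.97 s.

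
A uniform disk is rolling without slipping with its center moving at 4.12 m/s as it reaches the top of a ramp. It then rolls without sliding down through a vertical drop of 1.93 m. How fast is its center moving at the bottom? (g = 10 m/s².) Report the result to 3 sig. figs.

Here I = (1/2)MR², so the shape factor k = I/(MR²) = 0.5.
Pure rolling means v = ωR; then KE = ½Mv² + ½I(v/R)² = ½(1+k)Mv² = (3/4)Mv².
Energy conservation: (3/4)Mv₀² + Mgh = (3/4)Mv², so v² = v₀² + 2gh/(1+k).
v = √(4.12² + 2×10×1.93/1.5) = √42.71 ≈ 6.54 m/s.

v ≈ 6.54 m/s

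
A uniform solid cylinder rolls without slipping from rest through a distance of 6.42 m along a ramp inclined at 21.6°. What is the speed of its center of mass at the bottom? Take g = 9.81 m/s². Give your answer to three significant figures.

v ≈ 5.56 m/s

For this body I = (1/2)MR², i.e. k = I/(MR²) = 0.5.
Rolling without slipping gives ω = v/R, so the total kinetic energy is ½Mv² + ½Iω² = ½(1+k)Mv² = (3/4)Mv².
The vertical drop is h = L sinθ = 6.42 × sin21.6° = 2.363 m.
Setting Mgh = (3/4)Mv² gives v = √(2gh/(1+k)) = √(2·9.81·2.363/1.5) ≈ 5.56 m/s.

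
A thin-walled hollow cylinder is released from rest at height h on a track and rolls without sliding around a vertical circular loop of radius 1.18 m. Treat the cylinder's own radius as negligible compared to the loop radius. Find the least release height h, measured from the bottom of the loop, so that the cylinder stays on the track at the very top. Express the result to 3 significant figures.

h_min ≈ 3.54 m

With I = MR², the ratio k = I/(MR²) is 1.
At the top of the loop, the minimum-contact condition is Mg = Mv_top²/r, so v_top² = gr.
With ω = v/R, the kinetic energy at speed v is ½(1+k)Mv² = Mv².
Energy conservation from release (height h) to the top (height 2r): Mgh = Mg(2r) + M·gr.
Thus h_min = 2r + (1+k)r/2 = r(2 + 2/2) = 1.18 × 3 ≈ 3.54 m.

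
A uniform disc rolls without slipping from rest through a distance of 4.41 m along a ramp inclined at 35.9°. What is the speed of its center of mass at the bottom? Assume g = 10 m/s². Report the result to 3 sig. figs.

v ≈ 5.87 m/s

For this body I = (1/2)MR², i.e. k = I/(MR²) = 0.5.
Rolling without slipping gives ω = v/R, so the total kinetic energy is ½Mv² + ½Iω² = ½(1+k)Mv² = (3/4)Mv².
The vertical drop is h = L sinθ = 4.41 × sin35.9° = 2.586 m.
Setting Mgh = (3/4)Mv² gives v = √(2gh/(1+k)) = √(2·10·2.586/1.5) ≈ 5.87 m/s.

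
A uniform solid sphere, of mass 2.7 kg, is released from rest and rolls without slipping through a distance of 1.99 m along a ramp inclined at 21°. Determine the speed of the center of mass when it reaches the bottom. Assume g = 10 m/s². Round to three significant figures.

v ≈ 3.19 m/s

Here I = (2/5)MR², so the shape factor k = I/(MR²) = 0.4.
The rolling condition ω = v/R makes the rotational term ½I(v/R)² = ½kMv², so KE_total = ½(1+k)Mv² = (7/10)Mv².
The vertical drop is h = L sinθ = 1.99 × sin21° = 0.7132 m.
Energy conservation: Mgh = (7/10)Mv², so v = √(2gh/(1+k)) = √(2 × 10 × 0.7132 / 1.4) ≈ 3.19 m/s.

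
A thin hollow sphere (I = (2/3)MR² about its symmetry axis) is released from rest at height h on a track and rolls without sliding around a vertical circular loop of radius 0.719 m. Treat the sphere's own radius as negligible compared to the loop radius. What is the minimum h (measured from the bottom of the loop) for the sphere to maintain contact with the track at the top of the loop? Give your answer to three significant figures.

For this body I = (2/3)MR², i.e. k = I/(MR²) = 2/3.
At the top, contact is just lost when gravity alone supplies the centripetal force: Mg = Mv_top²/r, i.e. v_top² = gr.
With ω = v/R, the kinetic energy at speed v is ½(1+k)Mv² = (5/6)Mv².
Energy conservation from release (height h) to the top (height 2r): Mgh = Mg(2r) + (5/6)M·gr.
Thus h_min = 2r + (1+k)r/2 = r(2 + 1.667/2) = 0.719 × 2.833 ≈ 2.04 m.

h_min ≈ 2.04 m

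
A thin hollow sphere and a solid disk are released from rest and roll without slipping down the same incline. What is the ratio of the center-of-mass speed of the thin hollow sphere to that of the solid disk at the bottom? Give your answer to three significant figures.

v_ratio ≈ 0.949

Each satisfies Mgh = ½(1+k)Mv² with k = I/(MR²), so v ∝ 1/√(1+k).
For the thin hollow sphere k = 2/3; for the solid disk k = 0.5.
v₁/v₂ = √((1+k₂)/(1+k₁)) = √(1.5/1.667) ≈ 0.949.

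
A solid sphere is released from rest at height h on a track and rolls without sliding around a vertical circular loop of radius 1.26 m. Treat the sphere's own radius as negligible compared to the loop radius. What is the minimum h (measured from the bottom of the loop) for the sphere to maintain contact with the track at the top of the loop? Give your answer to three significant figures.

h_min ≈ 3.40 m

For this body I = (2/5)MR², i.e. k = I/(MR²) = 0.4.
At the top of the loop, the minimum-contact condition is Mg = Mv_top²/r, so v_top² = gr.
With ω = v/R, the kinetic energy at speed v is ½(1+k)Mv² = (7/10)Mv².
Energy conservation from release (height h) to the top (height 2r): Mgh = Mg(2r) + (7/10)M·gr.
Thus h_min = 2r + (1+k)r/2 = r(2 + 1.4/2) = 1.26 × 2.7 ≈ 3.40 m.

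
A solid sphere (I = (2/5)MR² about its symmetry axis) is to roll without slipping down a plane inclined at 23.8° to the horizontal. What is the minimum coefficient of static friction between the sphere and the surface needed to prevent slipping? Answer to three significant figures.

μ_min ≈ 0.126

With I = (2/5)MR², the ratio k = I/(MR²) is 0.4.
Newton's second law down the slope: Mg sinθ − f = Ma. The torque equation fR = Iα (with α = a/R) gives f = kMa.
These give a = g sinθ/(1+k) and the required friction f = kMg sinθ/(1+k).
With N = Mg cosθ, the no-slip condition f ≤ μN gives μ_min = f/N = k tanθ/(1+k).
μ_min = 0.4 × tan23.8° / 1.4 ≈ 0.126.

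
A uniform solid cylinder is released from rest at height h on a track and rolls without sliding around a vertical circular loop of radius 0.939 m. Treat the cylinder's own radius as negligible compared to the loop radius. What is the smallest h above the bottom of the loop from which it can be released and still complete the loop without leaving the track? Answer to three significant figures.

With I = (1/2)MR², the ratio k = I/(MR²) is 0.5.
At the top, contact is just lost when gravity alone supplies the centripetal force: Mg = Mv_top²/r, i.e. v_top² = gr.
With ω = v/R, the kinetic energy at speed v is ½(1+k)Mv² = (3/4)Mv².
Energy conservation from release (height h) to the top (height 2r): Mgh = Mg(2r) + (3/4)M·gr.
Thus h_min = 2r + (1+k)r/2 = r(2 + 1.5/2) = 0.939 × 2.75 ≈ 2.58 m.

h_min ≈ 2.58 m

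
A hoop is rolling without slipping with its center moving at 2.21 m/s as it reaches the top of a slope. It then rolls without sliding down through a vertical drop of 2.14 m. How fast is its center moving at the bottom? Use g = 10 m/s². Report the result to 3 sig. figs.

Here I = MR², so the shape factor k = I/(MR²) = 1.
Since it rolls without slipping, ω = v/R and KE = ½Mv² + ½Iω² = ½(1+k)Mv² = Mv².
Conserving energy between top and bottom: Mv² = Mv₀² + Mgh, hence v² = v₀² + 2gh/(1+k).
v = √(2.21² + 2×10×2.14/2) = √26.28 ≈ 5.13 m/s.

v ≈ 5.13 m/s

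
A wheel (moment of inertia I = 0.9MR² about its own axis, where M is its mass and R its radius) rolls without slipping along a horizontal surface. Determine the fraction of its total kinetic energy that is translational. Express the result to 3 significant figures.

fraction ≈ 0.526

With I = 0.9MR², the ratio k = I/(MR²) is 0.9.
With ω = v/R, KE_trans = ½Mv² and KE_rot = ½Iω² = ½kMv², so KE_total = ½(1+k)Mv².
The translational fraction is therefore 1/(1+k) = 1/1.9 ≈ 0.526.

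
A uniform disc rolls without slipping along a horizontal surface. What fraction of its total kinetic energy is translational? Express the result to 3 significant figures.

For this body I = (1/2)MR², i.e. k = I/(MR²) = 0.5.
With ω = v/R, KE_trans = ½Mv² and KE_rot = ½Iω² = ½kMv², so KE_total = ½(1+k)Mv².
The translational fraction is therefore 1/(1+k) = 1/1.5 ≈ 0.667.

fraction ≈ 0.667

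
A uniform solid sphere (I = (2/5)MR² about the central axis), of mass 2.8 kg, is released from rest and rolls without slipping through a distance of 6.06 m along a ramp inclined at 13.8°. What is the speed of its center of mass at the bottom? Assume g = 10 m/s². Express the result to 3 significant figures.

With I = (2/5)MR², the ratio k = I/(MR²) is 0.4.
Rolling without slipping gives ω = v/R, so the total kinetic energy is ½Mv² + ½Iω² = ½(1+k)Mv² = (7/10)Mv².
The vertical drop is h = L sinθ = 6.06 × sin13.8° = 1.446 m.
Energy conservation: Mgh = (7/10)Mv², so v = √(2gh/(1+k)) = √(2 × 10 × 1.446 / 1.4) ≈ 4.54 m/s.

v ≈ 4.54 m/s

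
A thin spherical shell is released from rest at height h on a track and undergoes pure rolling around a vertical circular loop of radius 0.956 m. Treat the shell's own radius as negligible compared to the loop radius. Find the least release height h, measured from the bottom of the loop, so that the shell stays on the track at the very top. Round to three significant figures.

h_min ≈ 2.71 m

With I = (2/3)MR², the ratio k = I/(MR²) is 2/3.
At the top, contact is just lost when gravity alone supplies the centripetal force: Mg = Mv_top²/r, i.e. v_top² = gr.
With ω = v/R, the kinetic energy at speed v is ½(1+k)Mv² = (5/6)Mv².
Energy conservation from release (height h) to the top (height 2r): Mgh = Mg(2r) + (5/6)M·gr.
Thus h_min = 2r + (1+k)r/2 = r(2 + 1.667/2) = 0.956 × 2.833 ≈ 2.71 m.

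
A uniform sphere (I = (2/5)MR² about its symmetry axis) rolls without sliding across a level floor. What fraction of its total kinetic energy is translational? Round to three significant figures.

With I = (2/5)MR², the ratio k = I/(MR²) is 0.4.
Since ω = v/R, the translational part is ½Mv² and the rotational part is ½I(v/R)² = ½kMv²; the total is ½(1+k)Mv².
The translational fraction is therefore 1/(1+k) = 1/1.4 ≈ 0.714.

fraction ≈ 0.714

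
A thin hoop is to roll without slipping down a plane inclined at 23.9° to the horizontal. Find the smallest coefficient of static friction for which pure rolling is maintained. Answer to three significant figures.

Here I = MR², so the shape factor k = I/(MR²) = 1.
Newton's second law down the slope: Mg sinθ − f = Ma. The torque equation fR = Iα (with α = a/R) gives f = kMa.
These give a = g sinθ/(1+k) and the required friction f = kMg sinθ/(1+k).
With N = Mg cosθ, the no-slip condition f ≤ μN gives μ_min = f/N = k tanθ/(1+k).
μ_min = 1 × tan23.9° / 2 ≈ 0.222.

μ_min ≈ 0.222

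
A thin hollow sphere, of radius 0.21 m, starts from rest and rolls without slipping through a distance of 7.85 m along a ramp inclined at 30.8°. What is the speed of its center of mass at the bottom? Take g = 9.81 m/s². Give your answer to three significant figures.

The moment of inertia is (2/3)MR², giving k ≡ I/(MR²) = 2/3.
Pure rolling means v = ωR; then KE = ½Mv² + ½I(v/R)² = ½(1+k)Mv² = (5/6)Mv².
The vertical drop is h = L sinθ = 7.85 × sin30.8° = 4.02 m.
Energy conservation: Mgh = (5/6)Mv², so v = √(2gh/(1+k)) = √(2 × 9.81 × 4.02 / 1.667) ≈ 6.88 m/s.

v ≈ 6.88 m/s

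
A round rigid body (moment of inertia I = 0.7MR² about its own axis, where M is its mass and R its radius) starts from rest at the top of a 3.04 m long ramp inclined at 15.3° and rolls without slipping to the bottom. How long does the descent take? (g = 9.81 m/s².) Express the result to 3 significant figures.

For this body I = 0.7MR², i.e. k = I/(MR²) = 0.7.
Newton's second law down the slope: Mg sinθ − f = Ma. The torque equation fR = Iα (with α = a/R) gives f = kMa.
Hence a = g sinθ/(1+k) = 9.81×sin15.3°/1.7 = 1.523 m/s².
With constant a from rest, t = √(2L/a) = √(2·3.04/1.523) ≈ 2.00 s.

t ≈ 2.00 s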